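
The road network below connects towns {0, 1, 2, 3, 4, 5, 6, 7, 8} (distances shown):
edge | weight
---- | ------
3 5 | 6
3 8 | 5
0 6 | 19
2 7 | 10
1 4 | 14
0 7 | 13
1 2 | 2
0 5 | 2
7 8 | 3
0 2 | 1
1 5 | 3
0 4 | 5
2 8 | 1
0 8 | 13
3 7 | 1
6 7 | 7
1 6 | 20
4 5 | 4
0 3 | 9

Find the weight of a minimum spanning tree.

21

Kruskal's algorithm — process edges by increasing weight (ties by edge label):
0 2 (1): add — endpoints in different components.
2 8 (1): add — endpoints in different components.
3 7 (1): add — endpoints in different components.
0 5 (2): add — endpoints in different components.
1 2 (2): add — endpoints in different components.
1 5 (3): skip — 1 and 5 already connected.
7 8 (3): add — endpoints in different components.
4 5 (4): add — endpoints in different components.
0 4 (5): skip — 0 and 4 already connected.
3 8 (5): skip — 3 and 8 already connected.
3 5 (6): skip — 3 and 5 already connected.
6 7 (7): add — endpoints in different components.
MST edges: 0 2, 2 8, 3 7, 0 5, 1 2, 7 8, 4 5, 6 7; total weight 1+1+1+2+2+3+4+7 = 21.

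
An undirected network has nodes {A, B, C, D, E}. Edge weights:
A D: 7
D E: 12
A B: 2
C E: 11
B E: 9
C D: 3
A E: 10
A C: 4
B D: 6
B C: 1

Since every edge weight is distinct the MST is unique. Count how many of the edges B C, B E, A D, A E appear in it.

2

Kruskal's algorithm — process edges by increasing weight (ties by edge label):
B C (1): add — endpoints in different components.
A B (2): add — endpoints in different components.
C D (3): add — endpoints in different components.
A C (4): skip — A and C already connected.
B D (6): skip — B and D already connected.
A D (7): skip — A and D already connected.
B E (9): add — endpoints in different components.
MST edge set: {B C, A B, C D, B E}.
Of the listed edges, {B C, B E} are in the MST → 2.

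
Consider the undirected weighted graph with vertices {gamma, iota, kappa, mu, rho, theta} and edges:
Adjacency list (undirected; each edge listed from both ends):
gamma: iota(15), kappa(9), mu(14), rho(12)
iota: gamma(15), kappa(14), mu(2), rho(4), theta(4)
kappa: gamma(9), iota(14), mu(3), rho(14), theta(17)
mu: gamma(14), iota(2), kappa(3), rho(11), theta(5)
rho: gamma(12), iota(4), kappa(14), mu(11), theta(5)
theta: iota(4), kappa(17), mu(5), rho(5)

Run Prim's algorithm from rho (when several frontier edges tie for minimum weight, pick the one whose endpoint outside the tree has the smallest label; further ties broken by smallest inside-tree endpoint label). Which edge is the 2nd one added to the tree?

Grow the tree from rho using Prim:
Step 1: cheapest edge leaving the tree is iota—rho (4); add iota.
Step 2: cheapest edge leaving the tree is iota—mu (2); add mu.
Step 3: cheapest edge leaving the tree is kappa—mu (3); add kappa.
Step 4: cheapest edge leaving the tree is iota—theta (4); add theta.
Step 5: cheapest edge leaving the tree is gamma—kappa (9); add gamma.
The 2nd edge added is iota—mu.

iota-mu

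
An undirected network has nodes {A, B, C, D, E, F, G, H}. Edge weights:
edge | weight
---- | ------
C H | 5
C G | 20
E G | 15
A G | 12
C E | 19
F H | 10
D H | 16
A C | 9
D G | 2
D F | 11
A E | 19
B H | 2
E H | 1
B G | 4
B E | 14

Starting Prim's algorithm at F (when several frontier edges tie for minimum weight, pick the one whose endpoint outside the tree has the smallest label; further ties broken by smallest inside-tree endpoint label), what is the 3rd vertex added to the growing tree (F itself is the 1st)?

E

Grow the tree from F using Prim:
Step 1: cheapest edge leaving the tree is F H (10); add H.
Step 2: cheapest edge leaving the tree is E H (1); add E.
Step 3: cheapest edge leaving the tree is B H (2); add B.
Step 4: cheapest edge leaving the tree is B G (4); add G.
Step 5: cheapest edge leaving the tree is D G (2); add D.
Step 6: cheapest edge leaving the tree is C H (5); add C.
Step 7: cheapest edge leaving the tree is A C (9); add A.
Vertex order: F, H, E, B, G, D, C, A. The 3rd vertex is E.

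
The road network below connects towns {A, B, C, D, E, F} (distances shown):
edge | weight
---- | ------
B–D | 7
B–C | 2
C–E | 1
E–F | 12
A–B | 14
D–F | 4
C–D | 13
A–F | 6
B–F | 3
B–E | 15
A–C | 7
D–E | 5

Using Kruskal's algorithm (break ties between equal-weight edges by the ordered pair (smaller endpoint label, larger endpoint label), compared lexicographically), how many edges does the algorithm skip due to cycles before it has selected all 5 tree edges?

Kruskal: consider edges lightest-first.
C–E (1): add — endpoints in different components.
B–C (2): add — endpoints in different components.
B–F (3): add — endpoints in different components.
D–F (4): add — endpoints in different components.
D–E (5): skip — D and E already connected.
A–F (6): add — endpoints in different components.
Edges rejected before the tree was complete: 1.

1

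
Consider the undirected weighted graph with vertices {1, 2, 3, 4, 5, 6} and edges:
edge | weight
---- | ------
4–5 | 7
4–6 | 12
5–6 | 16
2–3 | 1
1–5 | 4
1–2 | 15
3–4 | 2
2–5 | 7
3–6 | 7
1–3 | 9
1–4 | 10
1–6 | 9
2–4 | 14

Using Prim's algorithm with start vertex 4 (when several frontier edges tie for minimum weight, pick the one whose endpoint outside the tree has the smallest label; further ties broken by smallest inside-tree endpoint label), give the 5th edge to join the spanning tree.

3-6

Prim, starting at 4.
Step 1: frontier [3–4 2, 4–5 7, 1–4 10, 4–6 12, 2–4 14] → take 3–4 (2); add 3.
Step 2: frontier [2–3 1, 3–6 7, 1–3 9, 4–5 7, 1–4 10, 4–6 12, 2–4 14] → take 2–3 (1); add 2.
Step 3: frontier [2–5 7, 1–2 15, 3–6 7, 1–3 9, 4–5 7, 1–4 10, 4–6 12] → take 2–5 (7); add 5.
Step 4: frontier [1–2 15, 3–6 7, 1–3 9, 1–4 10, 4–6 12, 1–5 4, 5–6 16] → take 1–5 (4); add 1.
Step 5: frontier [1–6 9, 3–6 7, 4–6 12, 5–6 16] → take 3–6 (7); add 6.
The 5th edge added is 3–6.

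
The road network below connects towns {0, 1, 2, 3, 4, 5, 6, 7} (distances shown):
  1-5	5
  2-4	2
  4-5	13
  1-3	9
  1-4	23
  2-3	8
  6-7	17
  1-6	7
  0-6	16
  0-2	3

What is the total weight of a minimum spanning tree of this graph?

51

Sort edges by weight, then run Kruskal:
2-4 (2): add — endpoints in different components.
0-2 (3): add — endpoints in different components.
1-5 (5): add — endpoints in different components.
1-6 (7): add — endpoints in different components.
2-3 (8): add — endpoints in different components.
1-3 (9): add — endpoints in different components.
4-5 (13): skip — 4 and 5 already connected.
0-6 (16): skip — 0 and 6 already connected.
6-7 (17): add — endpoints in different components.
MST edges: 2-4, 0-2, 1-5, 1-6, 2-3, 1-3, 6-7; total weight 2+3+5+7+8+9+17 = 51.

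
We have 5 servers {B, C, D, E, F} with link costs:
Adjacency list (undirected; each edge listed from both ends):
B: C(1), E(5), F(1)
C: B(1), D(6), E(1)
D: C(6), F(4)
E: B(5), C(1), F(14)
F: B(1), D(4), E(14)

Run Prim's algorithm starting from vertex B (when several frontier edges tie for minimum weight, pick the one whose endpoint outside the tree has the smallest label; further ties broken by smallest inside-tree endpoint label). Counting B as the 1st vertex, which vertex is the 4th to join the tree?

F

Prim's algorithm from B:
Step 1: frontier [B—C 1, B—F 1, B—E 5] → take B—C (1); add C.
Step 2: frontier [B—F 1, B—E 5, C—E 1, C—D 6] → take C—E (1); add E.
Step 3: frontier [B—F 1, C—D 6, E—F 14] → take B—F (1); add F.
Step 4: frontier [C—D 6, D—F 4] → take D—F (4); add D.
Vertex order: B, C, E, F, D. The 4th vertex is F.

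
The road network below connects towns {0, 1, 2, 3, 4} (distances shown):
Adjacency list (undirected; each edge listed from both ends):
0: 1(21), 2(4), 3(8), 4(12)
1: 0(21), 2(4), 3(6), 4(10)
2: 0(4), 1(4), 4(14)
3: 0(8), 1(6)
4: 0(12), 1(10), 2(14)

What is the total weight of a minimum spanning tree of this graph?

Prim, starting at 0.
Step 1: frontier [0 2 4, 0 3 8, 0 4 12, 0 1 21] → take 0 2 (4); add 2.
Step 2: frontier [0 3 8, 0 4 12, 0 1 21, 1 2 4, 2 4 14] → take 1 2 (4); add 1.
Step 3: frontier [0 3 8, 0 4 12, 1 3 6, 1 4 10, 2 4 14] → take 1 3 (6); add 3.
Step 4: frontier [0 4 12, 1 4 10, 2 4 14] → take 1 4 (10); add 4.
MST edges: 0 2, 1 2, 1 3, 1 4; total weight 4+4+6+10 = 24.

24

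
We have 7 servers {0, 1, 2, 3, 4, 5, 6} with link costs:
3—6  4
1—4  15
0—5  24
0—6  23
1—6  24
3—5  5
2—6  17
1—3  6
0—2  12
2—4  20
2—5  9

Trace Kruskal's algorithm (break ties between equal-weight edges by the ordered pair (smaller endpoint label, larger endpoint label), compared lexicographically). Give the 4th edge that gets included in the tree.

2-5

Sort edges by weight, then run Kruskal:
3—6 (4): add — endpoints in different components.
3—5 (5): add — endpoints in different components.
1—3 (6): add — endpoints in different components.
2—5 (9): add — endpoints in different components.
0—2 (12): add — endpoints in different components.
1—4 (15): add — endpoints in different components.
The 4th edge added is 2—5.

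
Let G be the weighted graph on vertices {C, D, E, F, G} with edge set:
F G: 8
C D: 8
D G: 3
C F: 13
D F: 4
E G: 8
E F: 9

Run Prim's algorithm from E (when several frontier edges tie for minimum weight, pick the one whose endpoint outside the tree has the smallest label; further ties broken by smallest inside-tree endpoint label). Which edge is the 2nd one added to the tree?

D-G

Prim's algorithm from E:
Step 1: cheapest edge leaving the tree is E G (8); add G.
Step 2: cheapest edge leaving the tree is D G (3); add D.
Step 3: cheapest edge leaving the tree is D F (4); add F.
Step 4: cheapest edge leaving the tree is C D (8); add C.
The 2nd edge added is D G.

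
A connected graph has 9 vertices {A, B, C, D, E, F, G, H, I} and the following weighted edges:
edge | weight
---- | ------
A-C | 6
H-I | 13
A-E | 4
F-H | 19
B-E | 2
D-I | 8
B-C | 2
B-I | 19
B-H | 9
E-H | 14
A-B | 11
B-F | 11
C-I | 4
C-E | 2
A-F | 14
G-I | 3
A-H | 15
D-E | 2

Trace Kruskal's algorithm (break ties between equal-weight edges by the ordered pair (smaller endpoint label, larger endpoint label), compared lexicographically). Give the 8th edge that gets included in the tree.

Kruskal: consider edges lightest-first.
B-C (2): add — endpoints in different components.
B-E (2): add — endpoints in different components.
C-E (2): skip — C and E already connected.
D-E (2): add — endpoints in different components.
G-I (3): add — endpoints in different components.
A-E (4): add — endpoints in different components.
C-I (4): add — endpoints in different components.
A-C (6): skip — A and C already connected.
D-I (8): skip — D and I already connected.
B-H (9): add — endpoints in different components.
A-B (11): skip — A and B already connected.
B-F (11): add — endpoints in different components.
The 8th edge added is B-F.

B-F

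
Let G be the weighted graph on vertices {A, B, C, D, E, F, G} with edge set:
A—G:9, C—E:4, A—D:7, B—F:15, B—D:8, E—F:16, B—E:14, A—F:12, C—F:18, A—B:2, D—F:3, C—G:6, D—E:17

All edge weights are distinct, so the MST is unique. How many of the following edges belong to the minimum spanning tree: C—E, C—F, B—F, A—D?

2

Sort edges by weight, then run Kruskal:
A—B (2): add — endpoints in different components.
D—F (3): add — endpoints in different components.
C—E (4): add — endpoints in different components.
C—G (6): add — endpoints in different components.
A—D (7): add — endpoints in different components.
B—D (8): skip — B and D already connected.
A—G (9): add — endpoints in different components.
MST edge set: {A—B, D—F, C—E, C—G, A—D, A—G}.
Of the listed edges, {C—E, A—D} are in the MST → 2.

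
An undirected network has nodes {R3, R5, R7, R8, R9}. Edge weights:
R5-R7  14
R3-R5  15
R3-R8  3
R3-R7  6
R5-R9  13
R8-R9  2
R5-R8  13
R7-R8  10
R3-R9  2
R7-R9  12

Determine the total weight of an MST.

Sort edges by weight, then run Kruskal:
R3-R9 (2): add. Components now {R5} {R3,R9} {R8} {R7}
R8-R9 (2): add. Components now {R5} {R3,R8,R9} {R7}
R3-R8 (3): skip — R3 and R8 already connected.
R3-R7 (6): add. Components now {R5} {R3,R7,R8,R9}
R7-R8 (10): skip — R8 and R7 already connected.
R7-R9 (12): skip — R9 and R7 already connected.
R5-R8 (13): add. Components now {R3,R5,R7,R8,R9}
MST edges: R3-R9, R8-R9, R3-R7, R5-R8; total weight 2+2+6+13 = 23.

23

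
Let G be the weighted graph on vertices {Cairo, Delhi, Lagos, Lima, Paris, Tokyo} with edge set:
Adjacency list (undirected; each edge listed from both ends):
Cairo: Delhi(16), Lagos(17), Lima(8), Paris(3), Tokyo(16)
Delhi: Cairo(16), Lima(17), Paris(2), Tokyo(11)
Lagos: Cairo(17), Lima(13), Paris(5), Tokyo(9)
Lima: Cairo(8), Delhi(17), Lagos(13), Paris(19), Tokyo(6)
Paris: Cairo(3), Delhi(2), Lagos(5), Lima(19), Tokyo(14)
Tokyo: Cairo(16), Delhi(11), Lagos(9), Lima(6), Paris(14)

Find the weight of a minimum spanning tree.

24

Kruskal's algorithm — process edges by increasing weight (ties by edge label):
Delhi–Paris (2): add — endpoints in different components.
Cairo–Paris (3): add — endpoints in different components.
Lagos–Paris (5): add — endpoints in different components.
Lima–Tokyo (6): add — endpoints in different components.
Cairo–Lima (8): add — endpoints in different components.
MST edges: Delhi–Paris, Cairo–Paris, Lagos–Paris, Lima–Tokyo, Cairo–Lima; total weight 2+3+5+6+8 = 24.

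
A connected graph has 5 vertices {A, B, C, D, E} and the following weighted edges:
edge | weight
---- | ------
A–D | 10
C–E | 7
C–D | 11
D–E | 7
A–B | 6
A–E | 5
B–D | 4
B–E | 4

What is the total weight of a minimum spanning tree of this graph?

Prim, starting at E.
Step 1: frontier [B–E 4, A–E 5, C–E 7, D–E 7] → take B–E (4); add B.
Step 2: frontier [B–D 4, A–B 6, A–E 5, C–E 7, D–E 7] → take B–D (4); add D.
Step 3: frontier [A–B 6, A–D 10, C–D 11, A–E 5, C–E 7] → take A–E (5); add A.
Step 4: frontier [C–D 11, C–E 7] → take C–E (7); add C.
MST edges: B–E, B–D, A–E, C–E; total weight 4+4+5+7 = 20.

20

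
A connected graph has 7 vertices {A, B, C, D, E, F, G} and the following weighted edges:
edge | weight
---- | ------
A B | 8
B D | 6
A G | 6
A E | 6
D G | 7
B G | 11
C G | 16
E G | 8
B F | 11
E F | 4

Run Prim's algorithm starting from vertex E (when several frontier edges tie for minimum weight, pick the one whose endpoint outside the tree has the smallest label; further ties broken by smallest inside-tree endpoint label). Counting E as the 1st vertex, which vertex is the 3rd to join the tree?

Prim, starting at E.
Step 1: frontier [E F 4, A E 6, E G 8] → take E F (4); add F.
Step 2: frontier [A E 6, E G 8, B F 11] → take A E (6); add A.
Step 3: frontier [A G 6, A B 8, E G 8, B F 11] → take A G (6); add G.
Step 4: frontier [A B 8, B F 11, D G 7, B G 11, C G 16] → take D G (7); add D.
Step 5: frontier [A B 8, B D 6, B F 11, B G 11, C G 16] → take B D (6); add B.
Step 6: frontier [C G 16] → take C G (16); add C.
Vertex order: E, F, A, G, D, B, C. The 3rd vertex is A.

A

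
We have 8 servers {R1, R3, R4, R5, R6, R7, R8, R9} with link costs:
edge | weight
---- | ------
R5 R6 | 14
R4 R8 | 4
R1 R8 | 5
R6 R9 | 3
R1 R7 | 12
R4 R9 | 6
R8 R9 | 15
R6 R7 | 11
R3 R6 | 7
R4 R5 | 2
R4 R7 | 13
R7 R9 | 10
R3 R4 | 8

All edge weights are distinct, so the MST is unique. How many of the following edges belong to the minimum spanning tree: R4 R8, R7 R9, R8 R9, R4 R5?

Sort edges by weight, then run Kruskal:
R4 R5 (2): add — endpoints in different components.
R6 R9 (3): add — endpoints in different components.
R4 R8 (4): add — endpoints in different components.
R1 R8 (5): add — endpoints in different components.
R4 R9 (6): add — endpoints in different components.
R3 R6 (7): add — endpoints in different components.
R3 R4 (8): skip — R4 and R3 already connected.
R7 R9 (10): add — endpoints in different components.
MST edge set: {R4 R5, R6 R9, R4 R8, R1 R8, R4 R9, R3 R6, R7 R9}.
Of the listed edges, {R4 R8, R7 R9, R4 R5} are in the MST → 3.

3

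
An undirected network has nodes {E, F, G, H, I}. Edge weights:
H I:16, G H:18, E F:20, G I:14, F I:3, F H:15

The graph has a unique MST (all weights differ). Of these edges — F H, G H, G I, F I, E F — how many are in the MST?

4

Kruskal's algorithm — process edges by increasing weight (ties by edge label):
F I (3): add. Components now {E} {F,I} {G} {H}
G I (14): add. Components now {E} {F,G,I} {H}
F H (15): add. Components now {E} {F,G,H,I}
H I (16): skip — H and I already connected.
G H (18): skip — G and H already connected.
E F (20): add. Components now {E,F,G,H,I}
MST edge set: {F I, G I, F H, E F}.
Of the listed edges, {F H, G I, F I, E F} are in the MST → 4.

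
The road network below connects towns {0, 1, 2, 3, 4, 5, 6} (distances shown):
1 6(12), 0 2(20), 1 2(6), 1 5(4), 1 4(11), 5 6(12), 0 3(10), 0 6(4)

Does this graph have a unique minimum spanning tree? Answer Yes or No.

Kruskal: consider edges lightest-first.
0 6 (4): add — endpoints in different components.
1 5 (4): add — endpoints in different components.
1 2 (6): add — endpoints in different components.
0 3 (10): add — endpoints in different components.
1 4 (11): add — endpoints in different components.
1 6 (12): add — endpoints in different components.
Non-tree edge 5 6 has weight 12, equal to the heaviest edge on its tree cycle — swapping gives another MST of the same weight. Not unique.

No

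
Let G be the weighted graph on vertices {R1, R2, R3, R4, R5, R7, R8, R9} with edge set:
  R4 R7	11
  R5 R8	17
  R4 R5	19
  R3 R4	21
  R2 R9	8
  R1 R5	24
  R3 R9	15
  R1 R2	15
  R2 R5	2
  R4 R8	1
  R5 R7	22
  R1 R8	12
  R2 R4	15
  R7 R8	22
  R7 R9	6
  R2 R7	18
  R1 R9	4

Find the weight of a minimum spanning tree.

47

Kruskal: consider edges lightest-first.
R4 R8 (1): add — endpoints in different components.
R2 R5 (2): add — endpoints in different components.
R1 R9 (4): add — endpoints in different components.
R7 R9 (6): add — endpoints in different components.
R2 R9 (8): add — endpoints in different components.
R4 R7 (11): add — endpoints in different components.
R1 R8 (12): skip — R8 and R1 already connected.
R1 R2 (15): skip — R2 and R1 already connected.
R2 R4 (15): skip — R2 and R4 already connected.
R3 R9 (15): add — endpoints in different components.
MST edges: R4 R8, R2 R5, R1 R9, R7 R9, R2 R9, R4 R7, R3 R9; total weight 1+2+4+6+8+11+15 = 47.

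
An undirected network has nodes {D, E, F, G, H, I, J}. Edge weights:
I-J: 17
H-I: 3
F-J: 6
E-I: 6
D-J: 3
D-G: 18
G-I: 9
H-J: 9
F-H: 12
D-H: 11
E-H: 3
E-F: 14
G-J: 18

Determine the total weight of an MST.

Sort edges by weight, then run Kruskal:
D-J (3): add. Components now {D,J} {E} {F} {G} {H} {I}
E-H (3): add. Components now {D,J} {E,H} {F} {G} {I}
H-I (3): add. Components now {D,J} {E,H,I} {F} {G}
E-I (6): skip — E and I already connected.
F-J (6): add. Components now {D,F,J} {E,H,I} {G}
G-I (9): add. Components now {D,F,J} {E,G,H,I}
H-J (9): add. Components now {D,E,F,G,H,I,J}
MST edges: D-J, E-H, H-I, F-J, G-I, H-J; total weight 3+3+3+6+9+9 = 33.

33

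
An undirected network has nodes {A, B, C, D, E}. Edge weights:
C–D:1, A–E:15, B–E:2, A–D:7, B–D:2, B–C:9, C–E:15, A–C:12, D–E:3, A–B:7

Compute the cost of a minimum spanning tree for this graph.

Prim's algorithm from E:
Step 1: cheapest edge leaving the tree is B–E (2); add B.
Step 2: cheapest edge leaving the tree is B–D (2); add D.
Step 3: cheapest edge leaving the tree is C–D (1); add C.
Step 4: cheapest edge leaving the tree is A–B (7); add A.
MST edges: B–E, B–D, C–D, A–B; total weight 2+2+1+7 = 12.

12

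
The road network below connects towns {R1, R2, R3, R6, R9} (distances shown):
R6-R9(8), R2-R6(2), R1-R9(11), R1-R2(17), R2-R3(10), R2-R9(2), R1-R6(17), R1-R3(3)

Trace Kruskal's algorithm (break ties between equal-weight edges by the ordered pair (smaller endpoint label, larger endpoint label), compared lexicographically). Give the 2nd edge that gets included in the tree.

Kruskal's algorithm — process edges by increasing weight (ties by edge label):
R2-R6 (2): add. Components now {R1} {R3} {R9} {R2,R6}
R2-R9 (2): add. Components now {R1} {R3} {R2,R6,R9}
R1-R3 (3): add. Components now {R1,R3} {R2,R6,R9}
R6-R9 (8): skip — R9 and R6 already connected.
R2-R3 (10): add. Components now {R1,R2,R3,R6,R9}
The 2nd edge added is R2-R9.

R2-R9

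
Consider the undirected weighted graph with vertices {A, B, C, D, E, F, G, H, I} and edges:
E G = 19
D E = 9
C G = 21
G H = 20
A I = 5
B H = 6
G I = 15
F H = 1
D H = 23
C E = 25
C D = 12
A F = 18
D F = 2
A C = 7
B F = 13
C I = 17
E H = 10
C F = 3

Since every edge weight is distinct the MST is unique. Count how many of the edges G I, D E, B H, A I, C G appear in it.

4

Kruskal's algorithm — process edges by increasing weight (ties by edge label):
F H (1): add — endpoints in different components.
D F (2): add — endpoints in different components.
C F (3): add — endpoints in different components.
A I (5): add — endpoints in different components.
B H (6): add — endpoints in different components.
A C (7): add — endpoints in different components.
D E (9): add — endpoints in different components.
E H (10): skip — E and H already connected.
C D (12): skip — C and D already connected.
B F (13): skip — B and F already connected.
G I (15): add — endpoints in different components.
MST edge set: {F H, D F, C F, A I, B H, A C, D E, G I}.
Of the listed edges, {G I, D E, B H, A I} are in the MST → 4.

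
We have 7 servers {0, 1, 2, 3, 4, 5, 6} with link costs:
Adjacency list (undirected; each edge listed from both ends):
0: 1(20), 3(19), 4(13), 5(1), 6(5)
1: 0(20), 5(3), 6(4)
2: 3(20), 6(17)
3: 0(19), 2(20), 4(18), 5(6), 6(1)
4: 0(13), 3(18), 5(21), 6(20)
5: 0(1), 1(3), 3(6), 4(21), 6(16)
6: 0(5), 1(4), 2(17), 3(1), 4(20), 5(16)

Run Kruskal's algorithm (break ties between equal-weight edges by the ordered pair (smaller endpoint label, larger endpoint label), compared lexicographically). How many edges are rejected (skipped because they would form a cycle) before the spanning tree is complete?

Kruskal's algorithm — process edges by increasing weight (ties by edge label):
0-5 (1): add. Components now {0,5} {1} {2} {3} {4} {6}
3-6 (1): add. Components now {0,5} {1} {2} {3,6} {4}
1-5 (3): add. Components now {0,1,5} {2} {3,6} {4}
1-6 (4): add. Components now {0,1,3,5,6} {2} {4}
0-6 (5): skip — 0 and 6 already connected.
3-5 (6): skip — 3 and 5 already connected.
0-4 (13): add. Components now {0,1,3,4,5,6} {2}
5-6 (16): skip — 5 and 6 already connected.
2-6 (17): add. Components now {0,1,2,3,4,5,6}
Edges rejected before the tree was complete: 3.

3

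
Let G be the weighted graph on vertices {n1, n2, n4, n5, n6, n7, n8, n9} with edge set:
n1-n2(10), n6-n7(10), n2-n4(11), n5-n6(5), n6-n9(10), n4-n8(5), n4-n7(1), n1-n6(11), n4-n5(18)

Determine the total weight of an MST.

Kruskal: consider edges lightest-first.
n4-n7 (1): add — endpoints in different components.
n4-n8 (5): add — endpoints in different components.
n5-n6 (5): add — endpoints in different components.
n1-n2 (10): add — endpoints in different components.
n6-n7 (10): add — endpoints in different components.
n6-n9 (10): add — endpoints in different components.
n1-n6 (11): add — endpoints in different components.
MST edges: n4-n7, n4-n8, n5-n6, n1-n2, n6-n7, n6-n9, n1-n6; total weight 1+5+5+10+10+10+11 = 52.

52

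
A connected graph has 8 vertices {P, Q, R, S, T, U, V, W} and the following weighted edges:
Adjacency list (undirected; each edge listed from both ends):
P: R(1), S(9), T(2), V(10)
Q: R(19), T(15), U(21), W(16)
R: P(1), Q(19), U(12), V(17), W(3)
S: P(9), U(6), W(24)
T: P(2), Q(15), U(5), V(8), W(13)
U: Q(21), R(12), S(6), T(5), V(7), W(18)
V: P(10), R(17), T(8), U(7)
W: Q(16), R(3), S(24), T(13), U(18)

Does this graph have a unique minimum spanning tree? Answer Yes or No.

Yes

Sort edges by weight, then run Kruskal:
P–R (1): add — endpoints in different components.
P–T (2): add — endpoints in different components.
R–W (3): add — endpoints in different components.
T–U (5): add — endpoints in different components.
S–U (6): add — endpoints in different components.
U–V (7): add — endpoints in different components.
T–V (8): skip — T and V already connected.
P–S (9): skip — P and S already connected.
P–V (10): skip — P and V already connected.
R–U (12): skip — U and R already connected.
T–W (13): skip — T and W already connected.
Q–T (15): add — endpoints in different components.
Every non-tree edge has weight strictly greater than the heaviest edge on the tree path between its endpoints, so the MST is unique.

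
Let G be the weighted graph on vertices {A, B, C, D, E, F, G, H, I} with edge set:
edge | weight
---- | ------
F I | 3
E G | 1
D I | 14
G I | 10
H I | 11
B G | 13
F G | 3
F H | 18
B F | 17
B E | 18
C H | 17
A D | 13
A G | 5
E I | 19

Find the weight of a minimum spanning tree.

Kruskal: consider edges lightest-first.
E G (1): add — endpoints in different components.
F G (3): add — endpoints in different components.
F I (3): add — endpoints in different components.
A G (5): add — endpoints in different components.
G I (10): skip — G and I already connected.
H I (11): add — endpoints in different components.
A D (13): add — endpoints in different components.
B G (13): add — endpoints in different components.
D I (14): skip — D and I already connected.
B F (17): skip — B and F already connected.
C H (17): add — endpoints in different components.
MST edges: E G, F G, F I, A G, H I, A D, B G, C H; total weight 1+3+3+5+11+13+13+17 = 66.

66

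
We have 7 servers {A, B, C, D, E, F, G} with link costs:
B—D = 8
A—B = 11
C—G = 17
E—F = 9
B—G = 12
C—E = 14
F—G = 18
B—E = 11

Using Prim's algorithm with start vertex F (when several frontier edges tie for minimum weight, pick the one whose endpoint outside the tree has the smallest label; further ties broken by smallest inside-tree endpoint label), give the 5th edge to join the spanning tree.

B-G

Prim, starting at F.
Step 1: cheapest edge leaving the tree is E—F (9); add E.
Step 2: cheapest edge leaving the tree is B—E (11); add B.
Step 3: cheapest edge leaving the tree is B—D (8); add D.
Step 4: cheapest edge leaving the tree is A—B (11); add A.
Step 5: cheapest edge leaving the tree is B—G (12); add G.
Step 6: cheapest edge leaving the tree is C—E (14); add C.
The 5th edge added is B—G.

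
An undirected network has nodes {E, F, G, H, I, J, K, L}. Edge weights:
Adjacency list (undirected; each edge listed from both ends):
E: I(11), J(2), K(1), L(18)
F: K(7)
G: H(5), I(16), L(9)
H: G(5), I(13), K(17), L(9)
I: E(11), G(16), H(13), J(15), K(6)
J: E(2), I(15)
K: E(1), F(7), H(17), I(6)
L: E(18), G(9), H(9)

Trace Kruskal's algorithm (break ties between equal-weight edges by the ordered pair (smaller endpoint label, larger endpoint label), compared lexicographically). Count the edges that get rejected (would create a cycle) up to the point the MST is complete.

Sort edges by weight, then run Kruskal:
E-K (1): add — endpoints in different components.
E-J (2): add — endpoints in different components.
G-H (5): add — endpoints in different components.
I-K (6): add — endpoints in different components.
F-K (7): add — endpoints in different components.
G-L (9): add — endpoints in different components.
H-L (9): skip — H and L already connected.
E-I (11): skip — E and I already connected.
H-I (13): add — endpoints in different components.
Edges rejected before the tree was complete: 2.

2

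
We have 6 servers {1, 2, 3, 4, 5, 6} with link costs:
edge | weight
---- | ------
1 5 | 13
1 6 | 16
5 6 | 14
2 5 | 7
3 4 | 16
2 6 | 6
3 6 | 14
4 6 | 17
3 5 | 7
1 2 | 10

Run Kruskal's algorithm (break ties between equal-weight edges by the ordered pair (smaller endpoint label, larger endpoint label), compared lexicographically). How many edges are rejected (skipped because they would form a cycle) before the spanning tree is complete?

4

Sort edges by weight, then run Kruskal:
2 6 (6): add. Components now {1} {2,6} {3} {4} {5}
2 5 (7): add. Components now {1} {2,5,6} {3} {4}
3 5 (7): add. Components now {1} {2,3,5,6} {4}
1 2 (10): add. Components now {1,2,3,5,6} {4}
1 5 (13): skip — 1 and 5 already connected.
3 6 (14): skip — 3 and 6 already connected.
5 6 (14): skip — 5 and 6 already connected.
1 6 (16): skip — 1 and 6 already connected.
3 4 (16): add. Components now {1,2,3,4,5,6}
Edges rejected before the tree was complete: 4.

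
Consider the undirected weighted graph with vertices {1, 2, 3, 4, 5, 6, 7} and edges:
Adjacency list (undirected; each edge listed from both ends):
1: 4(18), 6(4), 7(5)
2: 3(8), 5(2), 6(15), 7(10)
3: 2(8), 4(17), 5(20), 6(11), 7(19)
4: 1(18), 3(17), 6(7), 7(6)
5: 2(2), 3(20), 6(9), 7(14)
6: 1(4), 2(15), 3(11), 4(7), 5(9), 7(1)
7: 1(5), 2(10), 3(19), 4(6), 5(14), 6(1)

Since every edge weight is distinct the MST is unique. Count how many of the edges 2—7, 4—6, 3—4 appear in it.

0

Kruskal: consider edges lightest-first.
6—7 (1): add — endpoints in different components.
2—5 (2): add — endpoints in different components.
1—6 (4): add — endpoints in different components.
1—7 (5): skip — 1 and 7 already connected.
4—7 (6): add — endpoints in different components.
4—6 (7): skip — 4 and 6 already connected.
2—3 (8): add — endpoints in different components.
5—6 (9): add — endpoints in different components.
MST edge set: {6—7, 2—5, 1—6, 4—7, 2—3, 5—6}.
Of the listed edges, {} are in the MST → 0.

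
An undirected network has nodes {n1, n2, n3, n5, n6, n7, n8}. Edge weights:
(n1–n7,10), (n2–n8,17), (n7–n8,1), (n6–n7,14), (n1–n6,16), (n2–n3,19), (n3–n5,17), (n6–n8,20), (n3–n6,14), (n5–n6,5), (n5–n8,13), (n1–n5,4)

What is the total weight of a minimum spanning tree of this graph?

51

Prim's algorithm from n3:
Step 1: cheapest edge leaving the tree is n3–n6 (14); add n6.
Step 2: cheapest edge leaving the tree is n5–n6 (5); add n5.
Step 3: cheapest edge leaving the tree is n1–n5 (4); add n1.
Step 4: cheapest edge leaving the tree is n1–n7 (10); add n7.
Step 5: cheapest edge leaving the tree is n7–n8 (1); add n8.
Step 6: cheapest edge leaving the tree is n2–n8 (17); add n2.
MST edges: n3–n6, n5–n6, n1–n5, n1–n7, n7–n8, n2–n8; total weight 14+5+4+10+1+17 = 51.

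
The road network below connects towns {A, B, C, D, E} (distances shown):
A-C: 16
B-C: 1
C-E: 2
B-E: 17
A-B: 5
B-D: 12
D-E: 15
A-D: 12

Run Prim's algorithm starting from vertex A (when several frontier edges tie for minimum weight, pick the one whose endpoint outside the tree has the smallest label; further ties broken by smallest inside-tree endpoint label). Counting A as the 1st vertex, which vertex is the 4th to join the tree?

Prim, starting at A.
Step 1: frontier [A-B 5, A-D 12, A-C 16] → take A-B (5); add B.
Step 2: frontier [A-D 12, A-C 16, B-C 1, B-D 12, B-E 17] → take B-C (1); add C.
Step 3: frontier [A-D 12, B-D 12, B-E 17, C-E 2] → take C-E (2); add E.
Step 4: frontier [A-D 12, B-D 12, D-E 15] → take A-D (12); add D.
Vertex order: A, B, C, E, D. The 4th vertex is E.

E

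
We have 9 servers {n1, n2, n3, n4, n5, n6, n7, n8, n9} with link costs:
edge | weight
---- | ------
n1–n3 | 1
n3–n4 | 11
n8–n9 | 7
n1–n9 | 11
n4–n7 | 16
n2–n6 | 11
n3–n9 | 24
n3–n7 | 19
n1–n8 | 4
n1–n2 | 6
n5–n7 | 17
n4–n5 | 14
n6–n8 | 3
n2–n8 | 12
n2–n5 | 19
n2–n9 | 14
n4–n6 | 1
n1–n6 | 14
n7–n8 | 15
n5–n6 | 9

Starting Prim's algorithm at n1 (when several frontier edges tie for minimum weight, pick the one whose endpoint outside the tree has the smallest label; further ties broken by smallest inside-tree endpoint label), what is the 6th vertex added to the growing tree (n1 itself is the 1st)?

n2

Prim's algorithm from n1:
Step 1: cheapest edge leaving the tree is n1–n3 (1); add n3.
Step 2: cheapest edge leaving the tree is n1–n8 (4); add n8.
Step 3: cheapest edge leaving the tree is n6–n8 (3); add n6.
Step 4: cheapest edge leaving the tree is n4–n6 (1); add n4.
Step 5: cheapest edge leaving the tree is n1–n2 (6); add n2.
Step 6: cheapest edge leaving the tree is n8–n9 (7); add n9.
Step 7: cheapest edge leaving the tree is n5–n6 (9); add n5.
Step 8: cheapest edge leaving the tree is n7–n8 (15); add n7.
Vertex order: n1, n3, n8, n6, n4, n2, n9, n5, n7. The 6th vertex is n2.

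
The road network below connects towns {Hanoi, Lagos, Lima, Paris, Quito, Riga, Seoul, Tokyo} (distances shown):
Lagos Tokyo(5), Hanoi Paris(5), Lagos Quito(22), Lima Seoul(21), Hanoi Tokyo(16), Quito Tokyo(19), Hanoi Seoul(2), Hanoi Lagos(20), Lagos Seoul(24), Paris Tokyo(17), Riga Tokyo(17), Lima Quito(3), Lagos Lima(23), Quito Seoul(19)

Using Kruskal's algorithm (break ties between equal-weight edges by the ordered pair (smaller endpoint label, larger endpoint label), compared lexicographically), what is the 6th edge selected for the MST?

Kruskal: consider edges lightest-first.
Hanoi Seoul (2): add — endpoints in different components.
Lima Quito (3): add — endpoints in different components.
Hanoi Paris (5): add — endpoints in different components.
Lagos Tokyo (5): add — endpoints in different components.
Hanoi Tokyo (16): add — endpoints in different components.
Paris Tokyo (17): skip — Paris and Tokyo already connected.
Riga Tokyo (17): add — endpoints in different components.
Quito Seoul (19): add — endpoints in different components.
The 6th edge added is Riga Tokyo.

Riga-Tokyo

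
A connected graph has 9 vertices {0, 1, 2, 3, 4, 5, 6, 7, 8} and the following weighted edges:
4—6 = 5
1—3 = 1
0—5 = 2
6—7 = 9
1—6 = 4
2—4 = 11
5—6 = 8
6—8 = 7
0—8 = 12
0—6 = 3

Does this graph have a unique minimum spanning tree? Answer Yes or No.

Yes

Kruskal: consider edges lightest-first.
1—3 (1): add — endpoints in different components.
0—5 (2): add — endpoints in different components.
0—6 (3): add — endpoints in different components.
1—6 (4): add — endpoints in different components.
4—6 (5): add — endpoints in different components.
6—8 (7): add — endpoints in different components.
5—6 (8): skip — 5 and 6 already connected.
6—7 (9): add — endpoints in different components.
2—4 (11): add — endpoints in different components.
Every non-tree edge has weight strictly greater than the heaviest edge on the tree path between its endpoints, so the MST is unique.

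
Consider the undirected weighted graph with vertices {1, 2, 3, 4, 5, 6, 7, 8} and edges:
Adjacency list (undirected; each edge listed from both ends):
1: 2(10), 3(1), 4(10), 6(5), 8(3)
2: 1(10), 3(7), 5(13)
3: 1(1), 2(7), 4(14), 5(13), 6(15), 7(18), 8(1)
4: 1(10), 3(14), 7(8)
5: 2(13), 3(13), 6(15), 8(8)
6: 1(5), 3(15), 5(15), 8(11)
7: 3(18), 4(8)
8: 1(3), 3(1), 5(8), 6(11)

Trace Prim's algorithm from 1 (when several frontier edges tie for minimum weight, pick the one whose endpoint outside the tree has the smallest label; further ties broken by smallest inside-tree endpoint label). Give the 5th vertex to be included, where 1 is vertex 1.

Grow the tree from 1 using Prim:
Step 1: cheapest edge leaving the tree is 1—3 (1); add 3.
Step 2: cheapest edge leaving the tree is 3—8 (1); add 8.
Step 3: cheapest edge leaving the tree is 1—6 (5); add 6.
Step 4: cheapest edge leaving the tree is 2—3 (7); add 2.
Step 5: cheapest edge leaving the tree is 5—8 (8); add 5.
Step 6: cheapest edge leaving the tree is 1—4 (10); add 4.
Step 7: cheapest edge leaving the tree is 4—7 (8); add 7.
Vertex order: 1, 3, 8, 6, 2, 5, 4, 7. The 5th vertex is 2.

2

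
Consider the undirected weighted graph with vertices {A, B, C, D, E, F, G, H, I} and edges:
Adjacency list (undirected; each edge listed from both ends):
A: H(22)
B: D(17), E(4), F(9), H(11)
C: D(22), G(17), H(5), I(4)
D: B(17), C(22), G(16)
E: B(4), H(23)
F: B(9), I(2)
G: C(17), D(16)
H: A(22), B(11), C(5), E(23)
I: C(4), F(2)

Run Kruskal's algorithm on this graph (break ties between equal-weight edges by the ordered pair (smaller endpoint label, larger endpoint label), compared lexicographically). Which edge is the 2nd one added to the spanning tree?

B-E

Kruskal's algorithm — process edges by increasing weight (ties by edge label):
F I (2): add — endpoints in different components.
B E (4): add — endpoints in different components.
C I (4): add — endpoints in different components.
C H (5): add — endpoints in different components.
B F (9): add — endpoints in different components.
B H (11): skip — B and H already connected.
D G (16): add — endpoints in different components.
B D (17): add — endpoints in different components.
C G (17): skip — C and G already connected.
A H (22): add — endpoints in different components.
The 2nd edge added is B E.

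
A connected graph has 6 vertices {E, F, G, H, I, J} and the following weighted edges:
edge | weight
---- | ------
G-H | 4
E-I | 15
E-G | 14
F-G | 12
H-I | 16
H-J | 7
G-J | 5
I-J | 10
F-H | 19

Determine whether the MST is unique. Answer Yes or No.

Sort edges by weight, then run Kruskal:
G-H (4): add. Components now {E} {F} {G,H} {I} {J}
G-J (5): add. Components now {E} {F} {G,H,J} {I}
H-J (7): skip — H and J already connected.
I-J (10): add. Components now {E} {F} {G,H,I,J}
F-G (12): add. Components now {E} {F,G,H,I,J}
E-G (14): add. Components now {E,F,G,H,I,J}
Every non-tree edge has weight strictly greater than the heaviest edge on the tree path between its endpoints, so the MST is unique.

Yes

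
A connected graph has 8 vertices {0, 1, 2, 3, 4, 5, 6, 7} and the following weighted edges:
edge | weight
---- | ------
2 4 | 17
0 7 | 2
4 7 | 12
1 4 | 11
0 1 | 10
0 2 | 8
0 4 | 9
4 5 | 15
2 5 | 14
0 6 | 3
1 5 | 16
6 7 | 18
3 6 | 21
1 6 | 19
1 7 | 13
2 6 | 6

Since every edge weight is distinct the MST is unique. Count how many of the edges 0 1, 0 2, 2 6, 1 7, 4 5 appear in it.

2

Sort edges by weight, then run Kruskal:
0 7 (2): add — endpoints in different components.
0 6 (3): add — endpoints in different components.
2 6 (6): add — endpoints in different components.
0 2 (8): skip — 0 and 2 already connected.
0 4 (9): add — endpoints in different components.
0 1 (10): add — endpoints in different components.
1 4 (11): skip — 1 and 4 already connected.
4 7 (12): skip — 4 and 7 already connected.
1 7 (13): skip — 1 and 7 already connected.
2 5 (14): add — endpoints in different components.
4 5 (15): skip — 4 and 5 already connected.
1 5 (16): skip — 1 and 5 already connected.
2 4 (17): skip — 2 and 4 already connected.
6 7 (18): skip — 6 and 7 already connected.
1 6 (19): skip — 1 and 6 already connected.
3 6 (21): add — endpoints in different components.
MST edge set: {0 7, 0 6, 2 6, 0 4, 0 1, 2 5, 3 6}.
Of the listed edges, {0 1, 2 6} are in the MST → 2.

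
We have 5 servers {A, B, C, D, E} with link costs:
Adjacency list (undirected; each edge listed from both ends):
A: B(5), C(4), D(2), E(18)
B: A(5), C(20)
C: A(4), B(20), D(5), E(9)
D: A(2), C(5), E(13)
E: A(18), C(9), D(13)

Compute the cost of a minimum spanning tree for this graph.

Grow the tree from C using Prim:
Step 1: frontier [A—C 4, C—D 5, C—E 9, B—C 20] → take A—C (4); add A.
Step 2: frontier [A—D 2, A—B 5, A—E 18, C—D 5, C—E 9, B—C 20] → take A—D (2); add D.
Step 3: frontier [A—B 5, A—E 18, C—E 9, B—C 20, D—E 13] → take A—B (5); add B.
Step 4: frontier [A—E 18, C—E 9, D—E 13] → take C—E (9); add E.
MST edges: A—C, A—D, A—B, C—E; total weight 4+2+5+9 = 20.

20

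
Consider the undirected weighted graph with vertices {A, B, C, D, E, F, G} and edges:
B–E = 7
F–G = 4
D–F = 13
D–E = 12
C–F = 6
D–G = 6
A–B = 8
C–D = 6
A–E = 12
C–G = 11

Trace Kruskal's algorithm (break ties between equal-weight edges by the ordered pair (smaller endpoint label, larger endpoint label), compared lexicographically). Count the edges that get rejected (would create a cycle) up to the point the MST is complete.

3

Kruskal's algorithm — process edges by increasing weight (ties by edge label):
F–G (4): add. Components now {A} {B} {C} {D} {E} {F,G}
C–D (6): add. Components now {A} {B} {C,D} {E} {F,G}
C–F (6): add. Components now {A} {B} {C,D,F,G} {E}
D–G (6): skip — D and G already connected.
B–E (7): add. Components now {A} {B,E} {C,D,F,G}
A–B (8): add. Components now {A,B,E} {C,D,F,G}
C–G (11): skip — C and G already connected.
A–E (12): skip — A and E already connected.
D–E (12): add. Components now {A,B,C,D,E,F,G}
Edges rejected before the tree was complete: 3.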